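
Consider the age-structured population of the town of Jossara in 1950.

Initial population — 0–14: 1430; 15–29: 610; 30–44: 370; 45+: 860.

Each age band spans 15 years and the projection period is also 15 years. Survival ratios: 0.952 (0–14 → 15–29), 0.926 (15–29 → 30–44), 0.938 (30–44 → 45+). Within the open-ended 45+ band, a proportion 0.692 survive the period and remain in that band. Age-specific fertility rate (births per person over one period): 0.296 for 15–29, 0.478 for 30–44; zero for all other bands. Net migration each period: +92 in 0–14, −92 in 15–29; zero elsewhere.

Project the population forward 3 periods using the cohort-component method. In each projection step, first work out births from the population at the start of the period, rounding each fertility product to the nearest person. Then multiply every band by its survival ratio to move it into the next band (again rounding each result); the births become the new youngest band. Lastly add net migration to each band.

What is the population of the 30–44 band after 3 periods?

311

Let band 1 be 0–14 through band 4 = 45+.
[period 1]
Births: 610 * 0.296 = 181  |  370 * 0.478 = 177 → 358
Band 2: 1430 * 0.952 = 1361
Band 3: 610 * 0.926 = 565
Band 4: 370 * 0.938 + 860 * 0.692 = 347 + 595 = 942
Net migration: Band 1 + 92 → 450; Band 2 − 92 → 1269
Giving 450 / 1269 / 565 / 942.
[period 2]
Births: 1269 * 0.296 = 376  |  565 * 0.478 = 270 → 646
Band 2: 450 * 0.952 = 428
Band 3: 1269 * 0.926 = 1175
Band 4: 565 * 0.938 + 942 * 0.692 = 530 + 652 = 1182
Net migration: Band 1 + 92 → 738; Band 2 − 92 → 336
Giving 738 / 336 / 1175 / 1182.
[period 3]
Births: 336 * 0.296 = 99  |  1175 * 0.478 = 562 → 661
Band 2: 738 * 0.952 = 703
Band 3: 336 * 0.926 = 311
Band 4: 1175 * 0.938 + 1182 * 0.692 = 1102 + 818 = 1920
Net migration: Band 1 + 92 → 753; Band 2 − 92 → 611
Giving 753 / 611 / 311 / 1920.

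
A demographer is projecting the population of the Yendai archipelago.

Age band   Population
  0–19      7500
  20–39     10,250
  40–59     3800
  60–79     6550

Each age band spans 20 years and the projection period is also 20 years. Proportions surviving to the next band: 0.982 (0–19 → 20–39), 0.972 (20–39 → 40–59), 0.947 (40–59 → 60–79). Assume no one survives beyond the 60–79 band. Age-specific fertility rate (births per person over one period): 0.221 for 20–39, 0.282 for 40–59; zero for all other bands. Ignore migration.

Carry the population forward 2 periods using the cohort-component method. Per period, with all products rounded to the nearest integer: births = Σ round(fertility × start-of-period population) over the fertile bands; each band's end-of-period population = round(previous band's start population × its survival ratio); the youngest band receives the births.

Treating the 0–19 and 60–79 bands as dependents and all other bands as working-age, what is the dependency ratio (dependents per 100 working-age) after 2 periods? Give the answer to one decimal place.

Numbering the groups 1..4 from youngest to oldest:
Period 1:
Births: 10250 * 0.221 = 2265, 3800 * 0.282 = 1072 → 3337
Group 2: 7500 * 0.982 = 7365
Group 3: 10250 * 0.972 = 9963
Group 4: 3800 * 0.947 = 3599
→ [3337, 7365, 9963, 3599]
Period 2:
Births: 7365 * 0.221 = 1628, 9963 * 0.282 = 2810 → 4438
Group 2: 3337 * 0.982 = 3277
Group 3: 7365 * 0.972 = 7159
Group 4: 9963 * 0.947 = 9435
→ [4438, 3277, 7159, 9435]
Dependents (band 0–19 + band 60–79) = 4438 + 9435 = 13873; working-age = 10436; ratio = 13873/10436 × 100 = 132.9

132.9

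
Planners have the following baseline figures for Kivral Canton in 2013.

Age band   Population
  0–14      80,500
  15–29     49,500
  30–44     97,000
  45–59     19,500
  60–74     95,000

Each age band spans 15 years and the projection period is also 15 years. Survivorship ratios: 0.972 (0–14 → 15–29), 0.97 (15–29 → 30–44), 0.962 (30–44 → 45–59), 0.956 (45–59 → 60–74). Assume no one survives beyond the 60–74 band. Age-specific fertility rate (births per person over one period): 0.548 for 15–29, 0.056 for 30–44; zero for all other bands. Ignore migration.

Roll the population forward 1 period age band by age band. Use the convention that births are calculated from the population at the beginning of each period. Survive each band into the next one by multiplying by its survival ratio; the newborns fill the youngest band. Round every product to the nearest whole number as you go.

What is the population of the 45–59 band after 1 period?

93314

Call the groups 1 to 5, youngest first.
Period 1.
Births: 49500 × 0.548 = 27126, 97000 × 0.056 = 5432 → total 32558
Group 2: 80500 × 0.972 = 78246
Group 3: 49500 × 0.97 = 48015
Group 4: 97000 × 0.962 = 93314
Group 5: 19500 × 0.956 = 18642
→ [32558, 78246, 48015, 93314, 18642]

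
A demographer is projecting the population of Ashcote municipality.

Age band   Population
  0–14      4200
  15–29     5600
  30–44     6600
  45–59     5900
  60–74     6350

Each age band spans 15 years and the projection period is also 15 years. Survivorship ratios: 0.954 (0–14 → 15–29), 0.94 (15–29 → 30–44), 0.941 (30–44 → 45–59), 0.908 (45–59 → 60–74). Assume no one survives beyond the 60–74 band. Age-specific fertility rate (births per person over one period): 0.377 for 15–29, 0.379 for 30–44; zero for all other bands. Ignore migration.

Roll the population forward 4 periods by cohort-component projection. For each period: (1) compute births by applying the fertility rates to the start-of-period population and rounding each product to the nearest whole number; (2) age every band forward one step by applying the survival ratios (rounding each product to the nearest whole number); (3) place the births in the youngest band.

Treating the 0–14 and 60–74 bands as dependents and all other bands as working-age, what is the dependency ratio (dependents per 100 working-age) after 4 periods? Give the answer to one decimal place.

Period 1.
Births: 5600 * 0.377 = 2111, 6600 * 0.379 = 2501 — total 4612
15–29: 4200 * 0.954 = 4007
30–44: 5600 * 0.94 = 5264
45–59: 6600 * 0.941 = 6211
60–74: 5900 * 0.908 = 5357
Population now: 0–14=4612, 15–29=4007, 30–44=5264, 45–59=6211, 60–74=5357
Period 2.
Births: 4007 * 0.377 = 1511, 5264 * 0.379 = 1995 — total 3506
15–29: 4612 * 0.954 = 4400
30–44: 4007 * 0.94 = 3767
45–59: 5264 * 0.941 = 4953
60–74: 6211 * 0.908 = 5640
Population now: 0–14=3506, 15–29=4400, 30–44=3767, 45–59=4953, 60–74=5640
Period 3.
Births: 4400 * 0.377 = 1659, 3767 * 0.379 = 1428 — total 3087
15–29: 3506 * 0.954 = 3345
30–44: 4400 * 0.94 = 4136
45–59: 3767 * 0.941 = 3545
60–74: 4953 * 0.908 = 4497
Population now: 0–14=3087, 15–29=3345, 30–44=4136, 45–59=3545, 60–74=4497
Period 4.
Births: 3345 * 0.377 = 1261, 4136 * 0.379 = 1568 — total 2829
15–29: 3087 * 0.954 = 2945
30–44: 3345 * 0.94 = 3144
45–59: 4136 * 0.941 = 3892
60–74: 3545 * 0.908 = 3219
Population now: 0–14=2829, 15–29=2945, 30–44=3144, 45–59=3892, 60–74=3219
Dependents (band 0–14 + band 60–74) = 2829 + 3219 = 6048; working-age = 9981; ratio = 6048/9981 × 100 = 60.6

60.6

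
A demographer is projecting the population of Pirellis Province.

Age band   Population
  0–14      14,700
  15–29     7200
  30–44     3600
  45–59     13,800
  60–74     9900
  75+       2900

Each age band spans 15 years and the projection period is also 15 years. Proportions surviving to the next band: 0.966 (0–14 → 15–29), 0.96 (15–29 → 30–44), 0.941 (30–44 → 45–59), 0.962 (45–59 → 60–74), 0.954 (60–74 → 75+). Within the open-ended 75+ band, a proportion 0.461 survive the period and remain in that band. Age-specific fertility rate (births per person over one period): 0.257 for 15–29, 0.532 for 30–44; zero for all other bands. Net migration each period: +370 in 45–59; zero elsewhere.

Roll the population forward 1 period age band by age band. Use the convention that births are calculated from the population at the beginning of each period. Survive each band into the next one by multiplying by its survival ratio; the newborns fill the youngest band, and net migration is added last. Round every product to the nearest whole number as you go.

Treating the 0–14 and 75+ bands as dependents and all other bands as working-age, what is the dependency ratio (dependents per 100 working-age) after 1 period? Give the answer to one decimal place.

38.1

Call the groups 1 to 6, youngest first.
After projecting period 1:
Births: 7200 × 0.257 = 1850, 3600 × 0.532 = 1915 → 3765
Group 2: 14700 × 0.966 = 14200
Group 3: 7200 × 0.96 = 6912
Group 4: 3600 × 0.941 = 3388
Group 5: 13800 × 0.962 = 13276
Group 6: 9900 × 0.954 + 2900 × 0.461 = 9445 + 1337 = 10782
Net migration: Group 4 + 370 → 3758
→ [3765, 14200, 6912, 3758, 13276, 10782]
Dependents (band 0–14 + band 75+) = 3765 + 10782 = 14547; working-age = 38146; ratio = 14547/38146 × 100 = 38.1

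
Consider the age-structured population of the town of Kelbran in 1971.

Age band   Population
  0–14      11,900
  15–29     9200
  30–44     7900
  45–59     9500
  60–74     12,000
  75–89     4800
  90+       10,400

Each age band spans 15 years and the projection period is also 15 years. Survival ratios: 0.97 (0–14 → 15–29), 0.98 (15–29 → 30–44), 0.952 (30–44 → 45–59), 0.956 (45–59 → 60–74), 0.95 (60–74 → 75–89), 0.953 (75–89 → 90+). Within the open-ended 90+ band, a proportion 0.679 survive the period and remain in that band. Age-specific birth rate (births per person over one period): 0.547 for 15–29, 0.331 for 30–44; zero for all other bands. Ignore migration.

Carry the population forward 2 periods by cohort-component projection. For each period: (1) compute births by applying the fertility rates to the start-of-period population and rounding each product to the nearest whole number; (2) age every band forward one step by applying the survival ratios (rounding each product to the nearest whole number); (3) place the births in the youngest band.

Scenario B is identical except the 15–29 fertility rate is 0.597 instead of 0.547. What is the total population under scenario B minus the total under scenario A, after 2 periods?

Call the bands 1 to 7, youngest first.
Period 1:
Births: 9200 × 0.547 = 5032 ; 7900 × 0.331 = 2615 ⇒ total 7647
Band 2: 11900 × 0.97 = 11543
Band 3: 9200 × 0.98 = 9016
Band 4: 7900 × 0.952 = 7521
Band 5: 9500 × 0.956 = 9082
Band 6: 12000 × 0.95 = 11400
Band 7: 4800 × 0.953 + 10400 × 0.679 = 4574 + 7062 = 11636
→ [7647, 11543, 9016, 7521, 9082, 11400, 11636]
Period 2:
Births: 11543 × 0.547 = 6314 ; 9016 × 0.331 = 2984 ⇒ total 9298
Band 2: 7647 × 0.97 = 7418
Band 3: 11543 × 0.98 = 11312
Band 4: 9016 × 0.952 = 8583
Band 5: 7521 × 0.956 = 7190
Band 6: 9082 × 0.95 = 8628
Band 7: 11400 × 0.953 + 11636 × 0.679 = 10864 + 7901 = 18765
→ [9298, 7418, 11312, 8583, 7190, 8628, 18765]
Scenario A total after 2 periods: 71194
Scenario B projection —
Period 1:
Births: 9200 × 0.597 = 5492 ; 7900 × 0.331 = 2615 ⇒ total 8107
Band 2: 11900 × 0.97 = 11543
Band 3: 9200 × 0.98 = 9016
Band 4: 7900 × 0.952 = 7521
Band 5: 9500 × 0.956 = 9082
Band 6: 12000 × 0.95 = 11400
Band 7: 4800 × 0.953 + 10400 × 0.679 = 4574 + 7062 = 11636
→ [8107, 11543, 9016, 7521, 9082, 11400, 11636]
Period 2:
Births: 11543 × 0.597 = 6891 ; 9016 × 0.331 = 2984 ⇒ total 9875
Band 2: 8107 × 0.97 = 7864
Band 3: 11543 × 0.98 = 11312
Band 4: 9016 × 0.952 = 8583
Band 5: 7521 × 0.956 = 7190
Band 6: 9082 × 0.95 = 8628
Band 7: 11400 × 0.953 + 11636 × 0.679 = 10864 + 7901 = 18765
→ [9875, 7864, 11312, 8583, 7190, 8628, 18765]
Scenario B total after 2 periods: 72217
Difference B − A = 72217 − 71194 = 1023

1023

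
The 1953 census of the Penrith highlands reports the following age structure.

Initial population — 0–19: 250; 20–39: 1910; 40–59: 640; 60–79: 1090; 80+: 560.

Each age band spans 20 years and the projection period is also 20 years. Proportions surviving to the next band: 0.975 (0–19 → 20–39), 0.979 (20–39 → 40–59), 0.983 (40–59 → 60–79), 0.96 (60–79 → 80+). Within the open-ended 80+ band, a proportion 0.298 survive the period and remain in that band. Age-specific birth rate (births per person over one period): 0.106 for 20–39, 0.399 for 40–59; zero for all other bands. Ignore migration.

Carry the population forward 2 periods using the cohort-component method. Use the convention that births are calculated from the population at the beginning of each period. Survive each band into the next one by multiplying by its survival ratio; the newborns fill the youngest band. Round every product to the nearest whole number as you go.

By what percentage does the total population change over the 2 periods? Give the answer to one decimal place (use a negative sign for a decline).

After projecting period 1:
Births: 1910 × 0.106 = 202, 640 × 0.399 = 255 → 457
20–39: 250 × 0.975 = 244
40–59: 1910 × 0.979 = 1870
60–79: 640 × 0.983 = 629
80+: 1090 × 0.96 + 560 × 0.298 = 1046 + 167 = 1213
→ [457, 244, 1870, 629, 1213]
After projecting period 2:
Births: 244 × 0.106 = 26, 1870 × 0.399 = 746 → 772
20–39: 457 × 0.975 = 446
40–59: 244 × 0.979 = 239
60–79: 1870 × 0.983 = 1838
80+: 629 × 0.96 + 1213 × 0.298 = 604 + 361 = 965
→ [772, 446, 239, 1838, 965]
Total: 4450 → 4260; change = -190; percentage change = -4.3%

-4.3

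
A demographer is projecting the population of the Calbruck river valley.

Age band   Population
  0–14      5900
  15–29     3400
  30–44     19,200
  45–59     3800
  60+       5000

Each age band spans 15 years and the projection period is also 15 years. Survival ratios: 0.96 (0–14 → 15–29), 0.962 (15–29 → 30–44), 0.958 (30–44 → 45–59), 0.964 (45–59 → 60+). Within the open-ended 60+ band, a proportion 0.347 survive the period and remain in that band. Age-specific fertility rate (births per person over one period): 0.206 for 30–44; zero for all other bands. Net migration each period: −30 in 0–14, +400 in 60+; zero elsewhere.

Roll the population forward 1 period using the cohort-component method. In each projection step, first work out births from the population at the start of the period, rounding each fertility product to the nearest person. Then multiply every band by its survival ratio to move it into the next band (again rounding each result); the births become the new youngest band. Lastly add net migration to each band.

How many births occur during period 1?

3955

Let group 1 be 0–14 through group 5 = 60+.
After projecting period 1:
Births: 19200 * 0.206 = 3955
Group 2: 5900 * 0.96 = 5664
Group 3: 3400 * 0.962 = 3271
Group 4: 19200 * 0.958 = 18394
Group 5: 3800 * 0.964 + 5000 * 0.347 = 3663 + 1735 = 5398
Net migration: Group 1 − 30 → 3925; Group 5 + 400 → 5798
→ [3925, 5664, 3271, 18394, 5798]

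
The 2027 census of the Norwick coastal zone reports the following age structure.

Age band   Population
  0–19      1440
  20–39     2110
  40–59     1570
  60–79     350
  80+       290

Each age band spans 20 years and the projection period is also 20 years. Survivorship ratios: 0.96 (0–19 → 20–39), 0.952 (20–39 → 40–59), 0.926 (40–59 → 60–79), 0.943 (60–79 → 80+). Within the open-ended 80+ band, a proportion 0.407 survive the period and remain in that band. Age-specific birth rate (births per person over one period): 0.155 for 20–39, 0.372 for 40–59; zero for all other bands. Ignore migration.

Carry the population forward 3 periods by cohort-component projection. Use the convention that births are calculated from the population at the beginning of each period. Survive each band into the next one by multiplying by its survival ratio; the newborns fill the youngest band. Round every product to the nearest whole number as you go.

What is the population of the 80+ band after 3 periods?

After projecting period 1:
Births: 2110 × 0.155 = 327  |  1570 × 0.372 = 584 → 911
20–39: 1440 × 0.96 = 1382
40–59: 2110 × 0.952 = 2009
60–79: 1570 × 0.926 = 1454
80+: 350 × 0.943 + 290 × 0.407 = 330 + 118 = 448
Giving 911 / 1382 / 2009 / 1454 / 448.
After projecting period 2:
Births: 1382 × 0.155 = 214  |  2009 × 0.372 = 747 → 961
20–39: 911 × 0.96 = 875
40–59: 1382 × 0.952 = 1316
60–79: 2009 × 0.926 = 1860
80+: 1454 × 0.943 + 448 × 0.407 = 1371 + 182 = 1553
Giving 961 / 875 / 1316 / 1860 / 1553.
After projecting period 3:
Births: 875 × 0.155 = 136  |  1316 × 0.372 = 490 → 626
20–39: 961 × 0.96 = 923
40–59: 875 × 0.952 = 833
60–79: 1316 × 0.926 = 1219
80+: 1860 × 0.943 + 1553 × 0.407 = 1754 + 632 = 2386
Giving 626 / 923 / 833 / 1219 / 2386.

2386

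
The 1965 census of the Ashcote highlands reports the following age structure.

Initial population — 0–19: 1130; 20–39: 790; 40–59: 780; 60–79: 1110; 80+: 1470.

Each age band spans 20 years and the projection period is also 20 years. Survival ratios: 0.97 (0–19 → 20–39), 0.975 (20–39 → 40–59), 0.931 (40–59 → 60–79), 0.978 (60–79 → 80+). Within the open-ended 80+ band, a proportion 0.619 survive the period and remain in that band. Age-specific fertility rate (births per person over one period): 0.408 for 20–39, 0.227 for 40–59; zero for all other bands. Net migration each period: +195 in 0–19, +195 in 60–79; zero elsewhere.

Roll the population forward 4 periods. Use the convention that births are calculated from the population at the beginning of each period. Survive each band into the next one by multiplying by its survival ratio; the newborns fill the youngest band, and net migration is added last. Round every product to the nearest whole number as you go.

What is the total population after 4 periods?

5472

[period 1]
Births: 790 × 0.408 = 322, 780 × 0.227 = 177 ⇒ total 499
20–39: 1130 × 0.97 = 1096
40–59: 790 × 0.975 = 770
60–79: 780 × 0.931 = 726
80+: 1110 × 0.978 + 1470 × 0.619 = 1086 + 910 = 1996
Net migration: 0–19 + 195 → 694; 60–79 + 195 → 921
End of period: [694, 1096, 770, 921, 1996]
[period 2]
Births: 1096 × 0.408 = 447, 770 × 0.227 = 175 ⇒ total 622
20–39: 694 × 0.97 = 673
40–59: 1096 × 0.975 = 1069
60–79: 770 × 0.931 = 717
80+: 921 × 0.978 + 1996 × 0.619 = 901 + 1236 = 2137
Net migration: 0–19 + 195 → 817; 60–79 + 195 → 912
End of period: [817, 673, 1069, 912, 2137]
[period 3]
Births: 673 × 0.408 = 275, 1069 × 0.227 = 243 ⇒ total 518
20–39: 817 × 0.97 = 792
40–59: 673 × 0.975 = 656
60–79: 1069 × 0.931 = 995
80+: 912 × 0.978 + 2137 × 0.619 = 892 + 1323 = 2215
Net migration: 0–19 + 195 → 713; 60–79 + 195 → 1190
End of period: [713, 792, 656, 1190, 2215]
[period 4]
Births: 792 × 0.408 = 323, 656 × 0.227 = 149 ⇒ total 472
20–39: 713 × 0.97 = 692
40–59: 792 × 0.975 = 772
60–79: 656 × 0.931 = 611
80+: 1190 × 0.978 + 2215 × 0.619 = 1164 + 1371 = 2535
Net migration: 0–19 + 195 → 667; 60–79 + 195 → 806
End of period: [667, 692, 772, 806, 2535]
Total after period 4: 667 + 692 + 772 + 806 + 2535 = 5472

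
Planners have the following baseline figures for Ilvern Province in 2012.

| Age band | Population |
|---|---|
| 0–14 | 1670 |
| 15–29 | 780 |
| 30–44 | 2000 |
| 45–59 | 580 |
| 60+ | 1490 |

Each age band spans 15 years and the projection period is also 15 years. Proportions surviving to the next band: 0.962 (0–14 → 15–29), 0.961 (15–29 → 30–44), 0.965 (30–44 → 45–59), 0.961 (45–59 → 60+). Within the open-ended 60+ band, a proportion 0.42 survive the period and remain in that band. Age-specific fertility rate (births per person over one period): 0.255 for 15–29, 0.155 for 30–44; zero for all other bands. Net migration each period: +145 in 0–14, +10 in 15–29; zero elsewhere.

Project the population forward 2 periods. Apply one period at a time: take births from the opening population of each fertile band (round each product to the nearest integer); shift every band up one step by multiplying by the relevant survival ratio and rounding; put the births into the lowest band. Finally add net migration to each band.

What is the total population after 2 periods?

(Groups numbered youngest = 1 to oldest = 5.)
[period 1]
Births: 780 * 0.255 = 199, 2000 * 0.155 = 310 ⇒ total 509
Group 2: 1670 * 0.962 = 1607
Group 3: 780 * 0.961 = 750
Group 4: 2000 * 0.965 = 1930
Group 5: 580 * 0.961 + 1490 * 0.42 = 557 + 626 = 1183
Net migration: Group 1 + 145 → 654; Group 2 + 10 → 1617
→ [654, 1617, 750, 1930, 1183]
[period 2]
Births: 1617 * 0.255 = 412, 750 * 0.155 = 116 ⇒ total 528
Group 2: 654 * 0.962 = 629
Group 3: 1617 * 0.961 = 1554
Group 4: 750 * 0.965 = 724
Group 5: 1930 * 0.961 + 1183 * 0.42 = 1855 + 497 = 2352
Net migration: Group 1 + 145 → 673; Group 2 + 10 → 639
→ [673, 639, 1554, 724, 2352]
Total after period 2: 673 + 639 + 1554 + 724 + 2352 = 5942

5942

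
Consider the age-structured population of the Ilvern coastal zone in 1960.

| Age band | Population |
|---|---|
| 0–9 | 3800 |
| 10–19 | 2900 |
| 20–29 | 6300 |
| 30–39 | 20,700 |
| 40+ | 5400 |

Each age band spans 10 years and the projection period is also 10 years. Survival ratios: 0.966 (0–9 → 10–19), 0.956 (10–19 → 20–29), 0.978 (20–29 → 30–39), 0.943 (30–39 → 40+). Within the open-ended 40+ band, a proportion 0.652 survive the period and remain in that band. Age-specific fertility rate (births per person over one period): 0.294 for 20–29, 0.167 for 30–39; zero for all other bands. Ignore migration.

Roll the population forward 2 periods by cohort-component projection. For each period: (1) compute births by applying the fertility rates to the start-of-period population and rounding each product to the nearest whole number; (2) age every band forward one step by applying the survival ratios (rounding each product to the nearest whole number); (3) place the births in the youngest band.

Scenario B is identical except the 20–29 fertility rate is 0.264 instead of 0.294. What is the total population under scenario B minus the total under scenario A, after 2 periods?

Let band 1 be 0–9 through band 5 = 40+.
Period 1:
Births: 6300 × 0.294 = 1852  |  20700 × 0.167 = 3457 → total 5309
Band 2: 3800 × 0.966 = 3671
Band 3: 2900 × 0.956 = 2772
Band 4: 6300 × 0.978 = 6161
Band 5: 20700 × 0.943 + 5400 × 0.652 = 19520 + 3521 = 23041
End of period: [5309, 3671, 2772, 6161, 23041]
Period 2:
Births: 2772 × 0.294 = 815  |  6161 × 0.167 = 1029 → total 1844
Band 2: 5309 × 0.966 = 5128
Band 3: 3671 × 0.956 = 3509
Band 4: 2772 × 0.978 = 2711
Band 5: 6161 × 0.943 + 23041 × 0.652 = 5810 + 15023 = 20833
End of period: [1844, 5128, 3509, 2711, 20833]
Scenario A total after 2 periods: 34025
Scenario B projection —
Period 1:
Births: 6300 × 0.264 = 1663  |  20700 × 0.167 = 3457 → total 5120
Band 2: 3800 × 0.966 = 3671
Band 3: 2900 × 0.956 = 2772
Band 4: 6300 × 0.978 = 6161
Band 5: 20700 × 0.943 + 5400 × 0.652 = 19520 + 3521 = 23041
End of period: [5120, 3671, 2772, 6161, 23041]
Period 2:
Births: 2772 × 0.264 = 732  |  6161 × 0.167 = 1029 → total 1761
Band 2: 5120 × 0.966 = 4946
Band 3: 3671 × 0.956 = 3509
Band 4: 2772 × 0.978 = 2711
Band 5: 6161 × 0.943 + 23041 × 0.652 = 5810 + 15023 = 20833
End of period: [1761, 4946, 3509, 2711, 20833]
Scenario B total after 2 periods: 33760
Difference B − A = 33760 − 34025 = -265

-265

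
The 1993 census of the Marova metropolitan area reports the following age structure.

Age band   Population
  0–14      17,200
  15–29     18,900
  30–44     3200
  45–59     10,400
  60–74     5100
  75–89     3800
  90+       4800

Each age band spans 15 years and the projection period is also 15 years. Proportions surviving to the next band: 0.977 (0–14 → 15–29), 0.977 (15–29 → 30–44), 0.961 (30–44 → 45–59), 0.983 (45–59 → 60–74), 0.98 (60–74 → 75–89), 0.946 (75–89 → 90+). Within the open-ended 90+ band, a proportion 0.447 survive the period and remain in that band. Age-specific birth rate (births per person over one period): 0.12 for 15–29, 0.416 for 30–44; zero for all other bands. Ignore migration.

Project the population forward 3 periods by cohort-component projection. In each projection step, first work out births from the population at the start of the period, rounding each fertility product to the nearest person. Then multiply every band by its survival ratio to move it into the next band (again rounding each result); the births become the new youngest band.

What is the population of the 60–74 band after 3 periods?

17443

Period 1:
Births: 18900 * 0.12 = 2268  |  3200 * 0.416 = 1331 → 3599
15–29: 17200 * 0.977 = 16804
30–44: 18900 * 0.977 = 18465
45–59: 3200 * 0.961 = 3075
60–74: 10400 * 0.983 = 10223
75–89: 5100 * 0.98 = 4998
90+: 3800 * 0.946 + 4800 * 0.447 = 3595 + 2146 = 5741
→ [3599, 16804, 18465, 3075, 10223, 4998, 5741]
Period 2:
Births: 16804 * 0.12 = 2016  |  18465 * 0.416 = 7681 → 9697
15–29: 3599 * 0.977 = 3516
30–44: 16804 * 0.977 = 16418
45–59: 18465 * 0.961 = 17745
60–74: 3075 * 0.983 = 3023
75–89: 10223 * 0.98 = 10019
90+: 4998 * 0.946 + 5741 * 0.447 = 4728 + 2566 = 7294
→ [9697, 3516, 16418, 17745, 3023, 10019, 7294]
Period 3:
Births: 3516 * 0.12 = 422  |  16418 * 0.416 = 6830 → 7252
15–29: 9697 * 0.977 = 9474
30–44: 3516 * 0.977 = 3435
45–59: 16418 * 0.961 = 15778
60–74: 17745 * 0.983 = 17443
75–89: 3023 * 0.98 = 2963
90+: 10019 * 0.946 + 7294 * 0.447 = 9478 + 3260 = 12738
→ [7252, 9474, 3435, 15778, 17443, 2963, 12738]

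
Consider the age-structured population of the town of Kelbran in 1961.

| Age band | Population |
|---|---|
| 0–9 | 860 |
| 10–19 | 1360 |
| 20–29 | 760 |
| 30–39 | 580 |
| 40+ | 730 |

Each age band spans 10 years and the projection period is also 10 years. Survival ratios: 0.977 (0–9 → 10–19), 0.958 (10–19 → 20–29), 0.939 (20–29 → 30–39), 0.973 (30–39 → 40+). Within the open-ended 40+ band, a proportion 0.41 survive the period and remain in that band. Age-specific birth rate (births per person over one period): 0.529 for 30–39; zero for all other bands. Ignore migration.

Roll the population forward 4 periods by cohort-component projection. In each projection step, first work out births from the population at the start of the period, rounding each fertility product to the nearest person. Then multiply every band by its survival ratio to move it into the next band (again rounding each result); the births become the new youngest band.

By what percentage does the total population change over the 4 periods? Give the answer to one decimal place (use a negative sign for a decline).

(Bands numbered youngest = 1 to oldest = 5.)
Period 1.
Births: 580 × 0.529 = 307
Band 2: 860 × 0.977 = 840
Band 3: 1360 × 0.958 = 1303
Band 4: 760 × 0.939 = 714
Band 5: 580 × 0.973 + 730 × 0.41 = 564 + 299 = 863
Giving 307 / 840 / 1303 / 714 / 863.
Period 2.
Births: 714 × 0.529 = 378
Band 2: 307 × 0.977 = 300
Band 3: 840 × 0.958 = 805
Band 4: 1303 × 0.939 = 1224
Band 5: 714 × 0.973 + 863 × 0.41 = 695 + 354 = 1049
Giving 378 / 300 / 805 / 1224 / 1049.
Period 3.
Births: 1224 × 0.529 = 647
Band 2: 378 × 0.977 = 369
Band 3: 300 × 0.958 = 287
Band 4: 805 × 0.939 = 756
Band 5: 1224 × 0.973 + 1049 × 0.41 = 1191 + 430 = 1621
Giving 647 / 369 / 287 / 756 / 1621.
Period 4.
Births: 756 × 0.529 = 400
Band 2: 647 × 0.977 = 632
Band 3: 369 × 0.958 = 354
Band 4: 287 × 0.939 = 269
Band 5: 756 × 0.973 + 1621 × 0.41 = 736 + 665 = 1401
Giving 400 / 632 / 354 / 269 / 1401.
Total: 4290 → 3056; change = -1234; percentage change = -28.8%

-28.8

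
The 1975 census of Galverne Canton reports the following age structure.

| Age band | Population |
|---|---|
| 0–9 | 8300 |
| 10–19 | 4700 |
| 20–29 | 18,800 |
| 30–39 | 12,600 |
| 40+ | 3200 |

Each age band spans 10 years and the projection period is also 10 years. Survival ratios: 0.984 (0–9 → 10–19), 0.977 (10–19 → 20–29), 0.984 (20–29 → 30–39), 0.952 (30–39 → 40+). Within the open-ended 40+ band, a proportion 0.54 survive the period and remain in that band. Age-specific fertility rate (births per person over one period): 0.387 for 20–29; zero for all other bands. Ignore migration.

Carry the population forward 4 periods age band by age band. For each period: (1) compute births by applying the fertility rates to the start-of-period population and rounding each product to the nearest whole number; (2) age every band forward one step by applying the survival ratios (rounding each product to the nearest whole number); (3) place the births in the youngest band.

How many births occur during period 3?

3088

Period 1.
Births: 18800 × 0.387 = 7276
10–19: 8300 × 0.984 = 8167
20–29: 4700 × 0.977 = 4592
30–39: 18800 × 0.984 = 18499
40+: 12600 × 0.952 + 3200 × 0.54 = 11995 + 1728 = 13723
End of period: [7276, 8167, 4592, 18499, 13723]
Period 2.
Births: 4592 × 0.387 = 1777
10–19: 7276 × 0.984 = 7160
20–29: 8167 × 0.977 = 7979
30–39: 4592 × 0.984 = 4519
40+: 18499 × 0.952 + 13723 × 0.54 = 17611 + 7410 = 25021
End of period: [1777, 7160, 7979, 4519, 25021]
Period 3.
Births: 7979 × 0.387 = 3088
10–19: 1777 × 0.984 = 1749
20–29: 7160 × 0.977 = 6995
30–39: 7979 × 0.984 = 7851
40+: 4519 × 0.952 + 25021 × 0.54 = 4302 + 13511 = 17813
End of period: [3088, 1749, 6995, 7851, 17813]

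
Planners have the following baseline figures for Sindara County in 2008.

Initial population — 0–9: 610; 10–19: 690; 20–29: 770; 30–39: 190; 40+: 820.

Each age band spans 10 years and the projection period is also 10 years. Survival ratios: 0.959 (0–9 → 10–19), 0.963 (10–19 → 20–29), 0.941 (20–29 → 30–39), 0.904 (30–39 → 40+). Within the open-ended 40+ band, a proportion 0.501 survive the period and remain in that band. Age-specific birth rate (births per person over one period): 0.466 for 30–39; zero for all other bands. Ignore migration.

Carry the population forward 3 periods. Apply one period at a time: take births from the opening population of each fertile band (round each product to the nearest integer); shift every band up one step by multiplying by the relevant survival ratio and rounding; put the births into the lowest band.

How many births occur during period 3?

Let group 1 be 0–9 through group 5 = 40+.
— Period 1 —
Births: 190 × 0.466 = 89
Group 2: 610 × 0.959 = 585
Group 3: 690 × 0.963 = 664
Group 4: 770 × 0.941 = 725
Group 5: 190 × 0.904 + 820 × 0.501 = 172 + 411 = 583
→ [89, 585, 664, 725, 583]
— Period 2 —
Births: 725 × 0.466 = 338
Group 2: 89 × 0.959 = 85
Group 3: 585 × 0.963 = 563
Group 4: 664 × 0.941 = 625
Group 5: 725 × 0.904 + 583 × 0.501 = 655 + 292 = 947
→ [338, 85, 563, 625, 947]
— Period 3 —
Births: 625 × 0.466 = 291
Group 2: 338 × 0.959 = 324
Group 3: 85 × 0.963 = 82
Group 4: 563 × 0.941 = 530
Group 5: 625 × 0.904 + 947 × 0.501 = 565 + 474 = 1039
→ [291, 324, 82, 530, 1039]

291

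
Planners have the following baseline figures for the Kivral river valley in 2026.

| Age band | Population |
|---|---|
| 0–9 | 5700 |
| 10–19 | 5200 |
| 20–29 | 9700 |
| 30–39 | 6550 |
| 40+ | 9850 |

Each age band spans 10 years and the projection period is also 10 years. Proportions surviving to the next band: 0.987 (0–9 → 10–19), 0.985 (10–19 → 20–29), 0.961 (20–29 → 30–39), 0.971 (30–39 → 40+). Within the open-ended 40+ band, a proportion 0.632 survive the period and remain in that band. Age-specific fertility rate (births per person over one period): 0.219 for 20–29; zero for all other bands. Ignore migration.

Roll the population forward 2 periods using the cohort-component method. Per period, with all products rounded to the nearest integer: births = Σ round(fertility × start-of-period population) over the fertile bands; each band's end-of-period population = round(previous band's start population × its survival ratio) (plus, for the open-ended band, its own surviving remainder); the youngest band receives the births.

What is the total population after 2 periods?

30688

Period 1.
Births: 9700 × 0.219 = 2124
10–19: 5700 × 0.987 = 5626
20–29: 5200 × 0.985 = 5122
30–39: 9700 × 0.961 = 9322
40+: 6550 × 0.971 + 9850 × 0.632 = 6360 + 6225 = 12585
Population now: 0–9=2124, 10–19=5626, 20–29=5122, 30–39=9322, 40+=12585
Period 2.
Births: 5122 × 0.219 = 1122
10–19: 2124 × 0.987 = 2096
20–29: 5626 × 0.985 = 5542
30–39: 5122 × 0.961 = 4922
40+: 9322 × 0.971 + 12585 × 0.632 = 9052 + 7954 = 17006
Population now: 0–9=1122, 10–19=2096, 20–29=5542, 30–39=4922, 40+=17006
Total after period 2: 1122 + 2096 + 5542 + 4922 + 17006 = 30688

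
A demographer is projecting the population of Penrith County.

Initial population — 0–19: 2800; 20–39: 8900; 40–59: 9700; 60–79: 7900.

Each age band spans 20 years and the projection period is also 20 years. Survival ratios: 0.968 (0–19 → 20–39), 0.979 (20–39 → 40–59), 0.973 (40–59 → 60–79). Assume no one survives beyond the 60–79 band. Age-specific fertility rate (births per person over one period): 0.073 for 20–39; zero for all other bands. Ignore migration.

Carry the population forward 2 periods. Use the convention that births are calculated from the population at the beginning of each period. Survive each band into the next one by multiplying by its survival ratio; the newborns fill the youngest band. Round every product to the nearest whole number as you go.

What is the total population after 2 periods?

Let band 1 be 0–19 through band 4 = 60–79.
Period 1.
Births: 8900 * 0.073 = 650
Band 2: 2800 * 0.968 = 2710
Band 3: 8900 * 0.979 = 8713
Band 4: 9700 * 0.973 = 9438
Giving 650 / 2710 / 8713 / 9438.
Period 2.
Births: 2710 * 0.073 = 198
Band 2: 650 * 0.968 = 629
Band 3: 2710 * 0.979 = 2653
Band 4: 8713 * 0.973 = 8478
Giving 198 / 629 / 2653 / 8478.
Total after period 2: 198 + 629 + 2653 + 8478 = 11958

11958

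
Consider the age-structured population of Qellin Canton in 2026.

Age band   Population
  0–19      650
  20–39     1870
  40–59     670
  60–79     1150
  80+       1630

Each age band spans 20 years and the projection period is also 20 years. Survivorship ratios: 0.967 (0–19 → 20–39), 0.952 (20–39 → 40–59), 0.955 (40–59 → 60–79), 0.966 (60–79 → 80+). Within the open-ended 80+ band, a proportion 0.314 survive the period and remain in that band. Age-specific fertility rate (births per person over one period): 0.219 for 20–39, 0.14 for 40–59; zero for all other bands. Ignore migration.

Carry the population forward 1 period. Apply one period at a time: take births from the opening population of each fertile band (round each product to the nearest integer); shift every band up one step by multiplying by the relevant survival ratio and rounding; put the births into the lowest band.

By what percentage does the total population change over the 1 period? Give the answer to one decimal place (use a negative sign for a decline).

Call the bands 1 to 5, youngest first.
Period 1.
Births: 1870 × 0.219 = 410 ; 670 × 0.14 = 94 → 504
Band 2: 650 × 0.967 = 629
Band 3: 1870 × 0.952 = 1780
Band 4: 670 × 0.955 = 640
Band 5: 1150 × 0.966 + 1630 × 0.314 = 1111 + 512 = 1623
→ [504, 629, 1780, 640, 1623]
Total: 5970 → 5176; change = -794; percentage change = -13.3%

-13.3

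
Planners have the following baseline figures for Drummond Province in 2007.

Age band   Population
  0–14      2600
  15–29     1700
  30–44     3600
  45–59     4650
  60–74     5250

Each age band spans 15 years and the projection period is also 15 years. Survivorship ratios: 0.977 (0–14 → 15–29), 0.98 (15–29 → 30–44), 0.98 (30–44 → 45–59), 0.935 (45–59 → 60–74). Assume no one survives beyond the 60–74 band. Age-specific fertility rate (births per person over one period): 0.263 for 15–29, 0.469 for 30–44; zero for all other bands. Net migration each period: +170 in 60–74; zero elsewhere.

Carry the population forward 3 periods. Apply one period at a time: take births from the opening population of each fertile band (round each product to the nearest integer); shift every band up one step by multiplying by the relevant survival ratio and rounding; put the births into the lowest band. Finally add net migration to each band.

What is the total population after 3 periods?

After projecting period 1:
Births: 1700 * 0.263 = 447 ; 3600 * 0.469 = 1688 → 2135
15–29: 2600 * 0.977 = 2540
30–44: 1700 * 0.98 = 1666
45–59: 3600 * 0.98 = 3528
60–74: 4650 * 0.935 = 4348
Net migration: 60–74 + 170 → 4518
→ [2135, 2540, 1666, 3528, 4518]
After projecting period 2:
Births: 2540 * 0.263 = 668 ; 1666 * 0.469 = 781 → 1449
15–29: 2135 * 0.977 = 2086
30–44: 2540 * 0.98 = 2489
45–59: 1666 * 0.98 = 1633
60–74: 3528 * 0.935 = 3299
Net migration: 60–74 + 170 → 3469
→ [1449, 2086, 2489, 1633, 3469]
After projecting period 3:
Births: 2086 * 0.263 = 549 ; 2489 * 0.469 = 1167 → 1716
15–29: 1449 * 0.977 = 1416
30–44: 2086 * 0.98 = 2044
45–59: 2489 * 0.98 = 2439
60–74: 1633 * 0.935 = 1527
Net migration: 60–74 + 170 → 1697
→ [1716, 1416, 2044, 2439, 1697]
Total after period 3: 1716 + 1416 + 2044 + 2439 + 1697 = 9312

9312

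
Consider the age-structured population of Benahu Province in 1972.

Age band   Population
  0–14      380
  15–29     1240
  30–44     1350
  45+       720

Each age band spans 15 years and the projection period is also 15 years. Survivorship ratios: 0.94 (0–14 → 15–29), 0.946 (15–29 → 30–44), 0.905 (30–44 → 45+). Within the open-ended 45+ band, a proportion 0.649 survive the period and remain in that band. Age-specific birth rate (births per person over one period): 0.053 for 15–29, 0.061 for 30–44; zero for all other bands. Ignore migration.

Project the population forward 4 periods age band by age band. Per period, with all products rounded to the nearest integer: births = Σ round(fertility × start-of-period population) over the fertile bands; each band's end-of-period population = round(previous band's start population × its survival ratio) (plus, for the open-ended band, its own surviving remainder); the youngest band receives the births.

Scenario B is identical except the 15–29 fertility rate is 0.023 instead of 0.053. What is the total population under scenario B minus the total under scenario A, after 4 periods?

-49

(Groups numbered youngest = 1 to oldest = 4.)
Period 1.
Births: 1240 × 0.053 = 66, 1350 × 0.061 = 82 — total 148
Group 2: 380 × 0.94 = 357
Group 3: 1240 × 0.946 = 1173
Group 4: 1350 × 0.905 + 720 × 0.649 = 1222 + 467 = 1689
Giving 148 / 357 / 1173 / 1689.
Period 2.
Births: 357 × 0.053 = 19, 1173 × 0.061 = 72 — total 91
Group 2: 148 × 0.94 = 139
Group 3: 357 × 0.946 = 338
Group 4: 1173 × 0.905 + 1689 × 0.649 = 1062 + 1096 = 2158
Giving 91 / 139 / 338 / 2158.
Period 3.
Births: 139 × 0.053 = 7, 338 × 0.061 = 21 — total 28
Group 2: 91 × 0.94 = 86
Group 3: 139 × 0.946 = 131
Group 4: 338 × 0.905 + 2158 × 0.649 = 306 + 1401 = 1707
Giving 28 / 86 / 131 / 1707.
Period 4.
Births: 86 × 0.053 = 5, 131 × 0.061 = 8 — total 13
Group 2: 28 × 0.94 = 26
Group 3: 86 × 0.946 = 81
Group 4: 131 × 0.905 + 1707 × 0.649 = 119 + 1108 = 1227
Giving 13 / 26 / 81 / 1227.
Scenario A total after 4 periods: 1347
Scenario B projection —
Period 1.
Births: 1240 × 0.023 = 29, 1350 × 0.061 = 82 — total 111
Group 2: 380 × 0.94 = 357
Group 3: 1240 × 0.946 = 1173
Group 4: 1350 × 0.905 + 720 × 0.649 = 1222 + 467 = 1689
Giving 111 / 357 / 1173 / 1689.
Period 2.
Births: 357 × 0.023 = 8, 1173 × 0.061 = 72 — total 80
Group 2: 111 × 0.94 = 104
Group 3: 357 × 0.946 = 338
Group 4: 1173 × 0.905 + 1689 × 0.649 = 1062 + 1096 = 2158
Giving 80 / 104 / 338 / 2158.
Period 3.
Births: 104 × 0.023 = 2, 338 × 0.061 = 21 — total 23
Group 2: 80 × 0.94 = 75
Group 3: 104 × 0.946 = 98
Group 4: 338 × 0.905 + 2158 × 0.649 = 306 + 1401 = 1707
Giving 23 / 75 / 98 / 1707.
Period 4.
Births: 75 × 0.023 = 2, 98 × 0.061 = 6 — total 8
Group 2: 23 × 0.94 = 22
Group 3: 75 × 0.946 = 71
Group 4: 98 × 0.905 + 1707 × 0.649 = 89 + 1108 = 1197
Giving 8 / 22 / 71 / 1197.
Scenario B total after 4 periods: 1298
Difference B − A = 1298 − 1347 = -49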